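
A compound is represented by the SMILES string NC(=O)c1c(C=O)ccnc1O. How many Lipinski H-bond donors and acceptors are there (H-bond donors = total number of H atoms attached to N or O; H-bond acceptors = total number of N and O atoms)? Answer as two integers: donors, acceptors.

Donors: find every N or O and count the H atoms it carries.
  atom 1 (N): bond orders sum to 1 → 2 H
  atom 3 (O): bond orders sum to 2 → 0 H
  atom 7 (O): bond orders sum to 2 → 0 H
  atom 10 (N): bond orders sum to 3 → 0 H
  atom 12 (O): bond orders sum to 1 → 1 H
Lipinski HBD = 3.
Acceptors: N atoms = 2, O atoms = 3 → HBA = 5.

3, 5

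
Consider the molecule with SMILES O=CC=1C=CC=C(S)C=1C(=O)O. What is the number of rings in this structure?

1

In SMILES, each pair of matching ring-closure digits denotes one ring-closing bond; the number of such bonds equals the number of independent rings.
Ring-closure bonds here: 1.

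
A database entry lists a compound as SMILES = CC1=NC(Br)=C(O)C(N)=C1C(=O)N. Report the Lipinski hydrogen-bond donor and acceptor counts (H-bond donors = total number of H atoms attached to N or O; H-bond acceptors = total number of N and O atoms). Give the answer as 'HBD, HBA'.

5, 5

Donors: find every N or O and count the H atoms it carries.
  atom 3 (N): bond orders sum to 3 → 0 H
  atom 7 (O): bond orders sum to 1 → 1 H
  atom 9 (N): bond orders sum to 1 → 2 H
  atom 12 (O): bond orders sum to 2 → 0 H
  atom 13 (N): bond orders sum to 1 → 2 H
Lipinski HBD = 5.
Acceptors: N atoms = 3, O atoms = 2 → HBA = 5.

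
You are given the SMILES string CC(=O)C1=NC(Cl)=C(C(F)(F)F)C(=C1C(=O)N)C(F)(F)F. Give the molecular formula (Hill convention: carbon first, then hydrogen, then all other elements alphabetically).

C10H5ClF6N2O2

Walk through each heavy atom and fill implicit hydrogens from standard valence (C 4, N 3, O 2, S 2, halogen 1):
  atom 1: C, bond orders sum to 1 (valence 4) → 3 H
  atom 2: C, bond orders sum to 4 (valence 4) → 0 H
  atom 3: O, bond orders sum to 2 (valence 2) → 0 H
  atom 4: C, bond orders sum to 4 (valence 4) → 0 H
  atom 5: N, bond orders sum to 3 (valence 3) → 0 H
  atom 6: C, bond orders sum to 4 (valence 4) → 0 H
  atom 7: Cl (halogen, monovalent) → 0 H
  atom 8: C, bond orders sum to 4 (valence 4) → 0 H
  atom 9: C, bond orders sum to 4 (valence 4) → 0 H
  atom 10: F (halogen, monovalent) → 0 H
  atom 11: F (halogen, monovalent) → 0 H
  atom 12: F (halogen, monovalent) → 0 H
  atom 13: C, bond orders sum to 4 (valence 4) → 0 H
  atom 14: C, bond orders sum to 4 (valence 4) → 0 H
  atom 15: C, bond orders sum to 4 (valence 4) → 0 H
  atom 16: O, bond orders sum to 2 (valence 2) → 0 H
  atom 17: N, bond orders sum to 1 (valence 3) → 2 H
  atom 18: C, bond orders sum to 4 (valence 4) → 0 H
  atom 19: F (halogen, monovalent) → 0 H
  atom 20: F (halogen, monovalent) → 0 H
  atom 21: F (halogen, monovalent) → 0 H
Totals → C:10, H:5, Cl:1, F:6, N:2, O:2.
In Hill order: C10H5ClF6N2O2.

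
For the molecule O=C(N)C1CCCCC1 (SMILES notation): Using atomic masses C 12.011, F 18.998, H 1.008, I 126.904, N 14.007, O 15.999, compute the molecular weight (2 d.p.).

First, the molecular formula is C7H13NO (counting implicit H from valence).
  C: 7 × 12.011 = 84.077
  H: 13 × 1.008 = 13.104
  N: 1 × 14.007 = 14.007
  O: 1 × 15.999 = 15.999
Sum: 7×12.011 + 13×1.008 + 1×14.007 + 1×15.999 = 127.187 → 127.19 g/mol.

127.19 g/mol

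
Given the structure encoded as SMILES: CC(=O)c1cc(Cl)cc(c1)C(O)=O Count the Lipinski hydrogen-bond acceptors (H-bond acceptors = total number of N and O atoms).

N atoms: 0; O atoms: 3.
Lipinski HBA = 0 + 3 = 3.

3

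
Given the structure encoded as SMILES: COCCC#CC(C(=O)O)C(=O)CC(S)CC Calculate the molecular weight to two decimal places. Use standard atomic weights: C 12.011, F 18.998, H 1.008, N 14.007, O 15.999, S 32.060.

258.33 g/mol

First, the molecular formula is C12H18O4S (counting implicit H from valence).
  C: 12 × 12.011 = 144.132
  H: 18 × 1.008 = 18.144
  O: 4 × 15.999 = 63.996
  S: 1 × 32.060 = 32.060
Sum: 12×12.011 + 18×1.008 + 4×15.999 + 1×32.060 = 258.332 → 258.33 g/mol.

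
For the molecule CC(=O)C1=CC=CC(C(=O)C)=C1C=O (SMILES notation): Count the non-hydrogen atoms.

14

Every atom symbol written in the SMILES (organic subset) is one heavy atom; implicit H are not written.
Heavy atoms by element → C:11, O:3.
Total: 14.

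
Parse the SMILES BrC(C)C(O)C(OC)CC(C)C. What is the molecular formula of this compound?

C9H19BrO2

Walk through each heavy atom and fill implicit hydrogens from standard valence (C 4, N 3, O 2, S 2, halogen 1):
  atom 1: Br (halogen, monovalent) → 0 H
  atom 2: C, bond orders sum to 3 (valence 4) → 1 H
  atom 3: C, bond orders sum to 1 (valence 4) → 3 H
  atom 4: C, bond orders sum to 3 (valence 4) → 1 H
  atom 5: O, bond orders sum to 1 (valence 2) → 1 H
  atom 6: C, bond orders sum to 3 (valence 4) → 1 H
  atom 7: O, bond orders sum to 2 (valence 2) → 0 H
  atom 8: C, bond orders sum to 1 (valence 4) → 3 H
  atom 9: C, bond orders sum to 2 (valence 4) → 2 H
  atom 10: C, bond orders sum to 3 (valence 4) → 1 H
  atom 11: C, bond orders sum to 1 (valence 4) → 3 H
  atom 12: C, bond orders sum to 1 (valence 4) → 3 H
Totals → C:9, H:19, Br:1, O:2.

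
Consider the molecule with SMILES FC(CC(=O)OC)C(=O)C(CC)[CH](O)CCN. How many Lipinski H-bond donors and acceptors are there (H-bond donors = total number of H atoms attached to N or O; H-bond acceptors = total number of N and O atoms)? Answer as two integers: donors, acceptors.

Donors: find every N or O and count the H atoms it carries.
  atom 5 (O): bond orders sum to 2 → 0 H
  atom 6 (O): bond orders sum to 2 → 0 H
  atom 9 (O): bond orders sum to 2 → 0 H
  atom 14 (O): bond orders sum to 1 → 1 H
  atom 17 (N): bond orders sum to 1 → 2 H
Lipinski HBD = 3.
Acceptors: N atoms = 1, O atoms = 4 → HBA = 5.

3, 5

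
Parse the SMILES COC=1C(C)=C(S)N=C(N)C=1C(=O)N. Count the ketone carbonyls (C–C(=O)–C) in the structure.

Scan the SMILES for the ketone motif — none present.
Groups that are present: 1 amide, 1 ether, 1 primary amine, 1 thiol.

0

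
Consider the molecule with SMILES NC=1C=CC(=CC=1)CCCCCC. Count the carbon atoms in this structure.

12

Count every carbon token in the SMILES (each C, including those in ring-closure positions and inside branches).
Carbon count: 12.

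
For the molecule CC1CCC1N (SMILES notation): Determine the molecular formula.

Walk through each heavy atom and fill implicit hydrogens from standard valence (C 4, N 3, O 2, S 2, halogen 1):
  atom 1: C, bond orders sum to 1 (valence 4) → 3 H
  atom 2: C, bond orders sum to 3 (valence 4) → 1 H
  atom 3: C, bond orders sum to 2 (valence 4) → 2 H
  atom 4: C, bond orders sum to 2 (valence 4) → 2 H
  atom 5: C, bond orders sum to 3 (valence 4) → 1 H
  atom 6: N, bond orders sum to 1 (valence 3) → 2 H
Totals → C:5, H:11, N:1.

C5H11N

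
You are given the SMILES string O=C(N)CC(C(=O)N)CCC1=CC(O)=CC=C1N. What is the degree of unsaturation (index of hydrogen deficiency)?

6

Molecular formula: C12H17N3O3.
DoU = (2C + 2 + N − H − X) / 2, where X is the halogen count and O/S are ignored.
    = (2·12 + 2 + 3 − 17 − 0) / 2 = 12 / 2 = 6.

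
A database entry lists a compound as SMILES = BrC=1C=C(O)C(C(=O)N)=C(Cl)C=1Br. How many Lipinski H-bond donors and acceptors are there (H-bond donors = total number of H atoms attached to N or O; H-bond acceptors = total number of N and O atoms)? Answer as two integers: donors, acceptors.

Donors: find every N or O and count the H atoms it carries.
  atom 5 (O): bond orders sum to 1 → 1 H
  atom 8 (O): bond orders sum to 2 → 0 H
  atom 9 (N): bond orders sum to 1 → 2 H
Lipinski HBD = 3.
Acceptors: N atoms = 1, O atoms = 2 → HBA = 3.

3, 3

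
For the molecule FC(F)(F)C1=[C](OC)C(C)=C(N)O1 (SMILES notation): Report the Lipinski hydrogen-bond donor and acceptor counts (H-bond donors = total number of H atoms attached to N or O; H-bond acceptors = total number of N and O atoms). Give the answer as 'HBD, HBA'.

2, 3

Donors: find every N or O and count the H atoms it carries.
  atom 7 (O): bond orders sum to 2 → 0 H
  atom 12 (N): bond orders sum to 1 → 2 H
  atom 13 (O): bond orders sum to 2 → 0 H
Lipinski HBD = 2.
Acceptors: N atoms = 1, O atoms = 2 → HBA = 3.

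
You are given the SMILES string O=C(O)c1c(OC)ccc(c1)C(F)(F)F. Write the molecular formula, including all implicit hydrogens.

C9H7F3O3

Walk through each heavy atom and fill implicit hydrogens from standard valence (C 4, N 3, O 2, S 2, halogen 1); for lowercase aromatic atoms, an aromatic c carries 1 H when it has two neighbours and 0 H with three, and aromatic n carries 0 H:
  atom 1: O, bond orders sum to 2 (valence 2) → 0 H
  atom 2: C, bond orders sum to 4 (valence 4) → 0 H
  atom 3: O, bond orders sum to 1 (valence 2) → 1 H
  atom 4: aromatic c, 3 neighbours → 0 H
  atom 5: aromatic c, 3 neighbours → 0 H
  atom 6: O, bond orders sum to 2 (valence 2) → 0 H
  atom 7: C, bond orders sum to 1 (valence 4) → 3 H
  atom 8: aromatic c, 2 neighbours → 1 H
  atom 9: aromatic c, 2 neighbours → 1 H
  atom 10: aromatic c, 3 neighbours → 0 H
  atom 11: aromatic c, 2 neighbours → 1 H
  atom 12: C, bond orders sum to 4 (valence 4) → 0 H
  atom 13: F (halogen, monovalent) → 0 H
  atom 14: F (halogen, monovalent) → 0 H
  atom 15: F (halogen, monovalent) → 0 H
Totals → C:9, H:7, F:3, O:3.
In Hill order: C9H7F3O3.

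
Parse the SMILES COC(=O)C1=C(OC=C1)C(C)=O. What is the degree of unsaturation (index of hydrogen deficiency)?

Degree of unsaturation = (number of rings) + (number of π bonds).
Ring closures in the SMILES: 1.
π bonds: 4 double bonds (each 1 DoU) → 4 DoU from unsaturation.
Total DoU = 1 + 4 = 5.

5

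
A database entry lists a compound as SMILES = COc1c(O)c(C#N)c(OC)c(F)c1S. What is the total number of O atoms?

3

Scan the SMILES for O atoms (remember two-letter symbols like Cl and Br are single atoms).
Oxygen count: 3.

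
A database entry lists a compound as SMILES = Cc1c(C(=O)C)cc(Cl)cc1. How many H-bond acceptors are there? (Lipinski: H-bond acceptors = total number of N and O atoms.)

1

N atoms: 0; O atoms: 1.
Lipinski HBA = 0 + 1 = 1.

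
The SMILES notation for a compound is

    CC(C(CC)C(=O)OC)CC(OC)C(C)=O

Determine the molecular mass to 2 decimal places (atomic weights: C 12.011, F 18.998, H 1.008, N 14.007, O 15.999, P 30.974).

First, the molecular formula is C12H22O4 (counting implicit H from valence).
  C: 12 × 12.011 = 144.132
  H: 22 × 1.008 = 22.176
  O: 4 × 15.999 = 63.996
Sum: 12×12.011 + 22×1.008 + 4×15.999 = 230.304 → 230.30 g/mol.

230.30 g/mol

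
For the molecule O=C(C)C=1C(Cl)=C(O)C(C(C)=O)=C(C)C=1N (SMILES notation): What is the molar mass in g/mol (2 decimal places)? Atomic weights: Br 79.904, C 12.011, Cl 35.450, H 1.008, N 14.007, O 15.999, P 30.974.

First, the molecular formula is C11H12ClNO3 (counting implicit H from valence).
  C: 11 × 12.011 = 132.121
  Cl: 1 × 35.450 = 35.450
  H: 12 × 1.008 = 12.096
  N: 1 × 14.007 = 14.007
  O: 3 × 15.999 = 47.997
Sum: 11×12.011 + 1×35.450 + 12×1.008 + 1×14.007 + 3×15.999 = 241.671 → 241.67 g/mol.

241.67 g/mol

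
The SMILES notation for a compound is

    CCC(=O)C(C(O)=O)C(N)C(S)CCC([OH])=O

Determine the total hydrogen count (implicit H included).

Walk through each heavy atom and fill implicit hydrogens from standard valence (C 4, N 3, O 2, S 2, halogen 1):
  atom 1: C, bond orders sum to 1 (valence 4) → 3 H
  atom 2: C, bond orders sum to 2 (valence 4) → 2 H
  atom 3: C, bond orders sum to 4 (valence 4) → 0 H
  atom 4: O, bond orders sum to 2 (valence 2) → 0 H
  atom 5: C, bond orders sum to 3 (valence 4) → 1 H
  atom 6: C, bond orders sum to 4 (valence 4) → 0 H
  atom 7: O, bond orders sum to 1 (valence 2) → 1 H
  atom 8: O, bond orders sum to 2 (valence 2) → 0 H
  atom 9: C, bond orders sum to 3 (valence 4) → 1 H
  atom 10: N, bond orders sum to 1 (valence 3) → 2 H
  atom 11: C, bond orders sum to 3 (valence 4) → 1 H
  atom 12: S, bond orders sum to 1 (valence 2) → 1 H
  atom 13: C, bond orders sum to 2 (valence 4) → 2 H
  atom 14: C, bond orders sum to 2 (valence 4) → 2 H
  atom 15: C, bond orders sum to 4 (valence 4) → 0 H
  atom 16: O with explicit H count 1
  atom 17: O, bond orders sum to 2 (valence 2) → 0 H
Total hydrogens: 17.

17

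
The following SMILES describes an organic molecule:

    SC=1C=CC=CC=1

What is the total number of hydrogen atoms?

Walk through each heavy atom and fill implicit hydrogens from standard valence (C 4, N 3, O 2, S 2, halogen 1):
  atom 1: S, bond orders sum to 1 (valence 2) → 1 H
  atom 2: C, bond orders sum to 4 (valence 4) → 0 H
  atom 3: C, bond orders sum to 3 (valence 4) → 1 H
  atom 4: C, bond orders sum to 3 (valence 4) → 1 H
  atom 5: C, bond orders sum to 3 (valence 4) → 1 H
  atom 6: C, bond orders sum to 3 (valence 4) → 1 H
  atom 7: C, bond orders sum to 3 (valence 4) → 1 H
Total hydrogens: 6.

6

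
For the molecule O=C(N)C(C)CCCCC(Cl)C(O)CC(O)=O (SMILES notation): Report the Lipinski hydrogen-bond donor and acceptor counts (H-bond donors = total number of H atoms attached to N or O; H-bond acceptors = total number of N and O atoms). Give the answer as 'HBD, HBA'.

4, 5

Donors: find every N or O and count the H atoms it carries.
  atom 1 (O): bond orders sum to 2 → 0 H
  atom 3 (N): bond orders sum to 1 → 2 H
  atom 13 (O): bond orders sum to 1 → 1 H
  atom 16 (O): bond orders sum to 1 → 1 H
  atom 17 (O): bond orders sum to 2 → 0 H
Lipinski HBD = 4.
Acceptors: N atoms = 1, O atoms = 4 → HBA = 5.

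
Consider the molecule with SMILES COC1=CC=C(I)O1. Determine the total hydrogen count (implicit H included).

5

Walk through each heavy atom and fill implicit hydrogens from standard valence (C 4, N 3, O 2, S 2, halogen 1):
  atom 1: C, bond orders sum to 1 (valence 4) → 3 H
  atom 2: O, bond orders sum to 2 (valence 2) → 0 H
  atom 3: C, bond orders sum to 4 (valence 4) → 0 H
  atom 4: C, bond orders sum to 3 (valence 4) → 1 H
  atom 5: C, bond orders sum to 3 (valence 4) → 1 H
  atom 6: C, bond orders sum to 4 (valence 4) → 0 H
  atom 7: I (halogen, monovalent) → 0 H
  atom 8: O, bond orders sum to 2 (valence 2) → 0 H
Total hydrogens: 5.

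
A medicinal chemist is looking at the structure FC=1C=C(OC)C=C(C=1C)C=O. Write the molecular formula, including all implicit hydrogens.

C9H9FO2

Walk through each heavy atom and fill implicit hydrogens from standard valence (C 4, N 3, O 2, S 2, halogen 1):
  atom 1: F (halogen, monovalent) → 0 H
  atom 2: C, bond orders sum to 4 (valence 4) → 0 H
  atom 3: C, bond orders sum to 3 (valence 4) → 1 H
  atom 4: C, bond orders sum to 4 (valence 4) → 0 H
  atom 5: O, bond orders sum to 2 (valence 2) → 0 H
  atom 6: C, bond orders sum to 1 (valence 4) → 3 H
  atom 7: C, bond orders sum to 3 (valence 4) → 1 H
  atom 8: C, bond orders sum to 4 (valence 4) → 0 H
  atom 9: C, bond orders sum to 4 (valence 4) → 0 H
  atom 10: C, bond orders sum to 1 (valence 4) → 3 H
  atom 11: C, bond orders sum to 3 (valence 4) → 1 H
  atom 12: O, bond orders sum to 2 (valence 2) → 0 H
Totals → C:9, H:9, F:1, O:2.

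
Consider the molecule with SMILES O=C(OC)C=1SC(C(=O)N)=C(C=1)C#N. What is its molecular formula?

C8H6N2O3S

Walk through each heavy atom and fill implicit hydrogens from standard valence (C 4, N 3, O 2, S 2, halogen 1):
  atom 1: O, bond orders sum to 2 (valence 2) → 0 H
  atom 2: C, bond orders sum to 4 (valence 4) → 0 H
  atom 3: O, bond orders sum to 2 (valence 2) → 0 H
  atom 4: C, bond orders sum to 1 (valence 4) → 3 H
  atom 5: C, bond orders sum to 4 (valence 4) → 0 H
  atom 6: S, bond orders sum to 2 (valence 2) → 0 H
  atom 7: C, bond orders sum to 4 (valence 4) → 0 H
  atom 8: C, bond orders sum to 4 (valence 4) → 0 H
  atom 9: O, bond orders sum to 2 (valence 2) → 0 H
  atom 10: N, bond orders sum to 1 (valence 3) → 2 H
  atom 11: C, bond orders sum to 4 (valence 4) → 0 H
  atom 12: C, bond orders sum to 3 (valence 4) → 1 H
  atom 13: C, bond orders sum to 4 (valence 4) → 0 H
  atom 14: N, bond orders sum to 3 (valence 3) → 0 H
Totals → C:8, H:6, N:2, O:3, S:1.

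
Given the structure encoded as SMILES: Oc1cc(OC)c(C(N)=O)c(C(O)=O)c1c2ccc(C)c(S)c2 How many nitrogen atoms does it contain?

Scan the SMILES for N atoms (remember two-letter symbols like Cl and Br are single atoms).
Nitrogen count: 1.

1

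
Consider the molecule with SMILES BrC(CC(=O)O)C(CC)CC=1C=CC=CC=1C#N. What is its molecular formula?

C14H16BrNO2

Walk through each heavy atom and fill implicit hydrogens from standard valence (C 4, N 3, O 2, S 2, halogen 1):
  atom 1: Br (halogen, monovalent) → 0 H
  atom 2: C, bond orders sum to 3 (valence 4) → 1 H
  atom 3: C, bond orders sum to 2 (valence 4) → 2 H
  atom 4: C, bond orders sum to 4 (valence 4) → 0 H
  atom 5: O, bond orders sum to 2 (valence 2) → 0 H
  atom 6: O, bond orders sum to 1 (valence 2) → 1 H
  atom 7: C, bond orders sum to 3 (valence 4) → 1 H
  atom 8: C, bond orders sum to 2 (valence 4) → 2 H
  atom 9: C, bond orders sum to 1 (valence 4) → 3 H
  atom 10: C, bond orders sum to 2 (valence 4) → 2 H
  atom 11: C, bond orders sum to 4 (valence 4) → 0 H
  atom 12: C, bond orders sum to 3 (valence 4) → 1 H
  atom 13: C, bond orders sum to 3 (valence 4) → 1 H
  atom 14: C, bond orders sum to 3 (valence 4) → 1 H
  atom 15: C, bond orders sum to 3 (valence 4) → 1 H
  atom 16: C, bond orders sum to 4 (valence 4) → 0 H
  atom 17: C, bond orders sum to 4 (valence 4) → 0 H
  atom 18: N, bond orders sum to 3 (valence 3) → 0 H
Totals → C:14, H:16, Br:1, N:1, O:2.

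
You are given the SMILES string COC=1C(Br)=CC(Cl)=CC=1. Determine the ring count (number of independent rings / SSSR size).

1

In SMILES, each pair of matching ring-closure digits denotes one ring-closing bond; the number of such bonds equals the number of independent rings.
Ring-closure bonds here: 1.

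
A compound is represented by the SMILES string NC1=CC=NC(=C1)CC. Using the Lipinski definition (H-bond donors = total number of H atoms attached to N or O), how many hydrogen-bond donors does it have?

Donors: find every N or O and count the H atoms it carries.
  atom 1 (N): bond orders sum to 1 → 2 H
  atom 5 (N): bond orders sum to 3 → 0 H
Lipinski HBD = 2.

2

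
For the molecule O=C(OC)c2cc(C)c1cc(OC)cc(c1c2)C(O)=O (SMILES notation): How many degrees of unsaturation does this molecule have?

9

Molecular formula: C15H14O5.
DoU = (2C + 2 + N − H − X) / 2, where X is the halogen count and O/S are ignored.
    = (2·15 + 2 + 0 − 14 − 0) / 2 = 18 / 2 = 9.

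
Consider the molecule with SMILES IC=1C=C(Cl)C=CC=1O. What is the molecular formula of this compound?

Walk through each heavy atom and fill implicit hydrogens from standard valence (C 4, N 3, O 2, S 2, halogen 1):
  atom 1: I (halogen, monovalent) → 0 H
  atom 2: C, bond orders sum to 4 (valence 4) → 0 H
  atom 3: C, bond orders sum to 3 (valence 4) → 1 H
  atom 4: C, bond orders sum to 4 (valence 4) → 0 H
  atom 5: Cl (halogen, monovalent) → 0 H
  atom 6: C, bond orders sum to 3 (valence 4) → 1 H
  atom 7: C, bond orders sum to 3 (valence 4) → 1 H
  atom 8: C, bond orders sum to 4 (valence 4) → 0 H
  atom 9: O, bond orders sum to 1 (valence 2) → 1 H
Totals → C:6, H:4, Cl:1, I:1, O:1.

C6H4ClIO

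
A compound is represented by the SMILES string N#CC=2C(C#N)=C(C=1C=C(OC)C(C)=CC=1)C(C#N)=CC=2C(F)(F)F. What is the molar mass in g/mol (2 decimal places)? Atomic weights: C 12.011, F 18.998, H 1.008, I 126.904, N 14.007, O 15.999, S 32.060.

First, the molecular formula is C18H10F3N3O (counting implicit H from valence).
  C: 18 × 12.011 = 216.198
  F: 3 × 18.998 = 56.994
  H: 10 × 1.008 = 10.080
  N: 3 × 14.007 = 42.021
  O: 1 × 15.999 = 15.999
Sum: 18×12.011 + 3×18.998 + 10×1.008 + 3×14.007 + 1×15.999 = 341.292 → 341.29 g/mol.

341.29 g/mol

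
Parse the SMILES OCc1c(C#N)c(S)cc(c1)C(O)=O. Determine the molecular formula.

Walk through each heavy atom and fill implicit hydrogens from standard valence (C 4, N 3, O 2, S 2, halogen 1); for lowercase aromatic atoms, an aromatic c carries 1 H when it has two neighbours and 0 H with three, and aromatic n carries 0 H:
  atom 1: O, bond orders sum to 1 (valence 2) → 1 H
  atom 2: C, bond orders sum to 2 (valence 4) → 2 H
  atom 3: aromatic c, 3 neighbours → 0 H
  atom 4: aromatic c, 3 neighbours → 0 H
  atom 5: C, bond orders sum to 4 (valence 4) → 0 H
  atom 6: N, bond orders sum to 3 (valence 3) → 0 H
  atom 7: aromatic c, 3 neighbours → 0 H
  atom 8: S, bond orders sum to 1 (valence 2) → 1 H
  atom 9: aromatic c, 2 neighbours → 1 H
  atom 10: aromatic c, 3 neighbours → 0 H
  atom 11: aromatic c, 2 neighbours → 1 H
  atom 12: C, bond orders sum to 4 (valence 4) → 0 H
  atom 13: O, bond orders sum to 1 (valence 2) → 1 H
  atom 14: O, bond orders sum to 2 (valence 2) → 0 H
Totals → C:9, H:7, N:1, O:3, S:1.
In Hill order: C9H7NO3S.

C9H7NO3S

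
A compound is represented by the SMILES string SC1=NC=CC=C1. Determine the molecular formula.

Walk through each heavy atom and fill implicit hydrogens from standard valence (C 4, N 3, O 2, S 2, halogen 1):
  atom 1: S, bond orders sum to 1 (valence 2) → 1 H
  atom 2: C, bond orders sum to 4 (valence 4) → 0 H
  atom 3: N, bond orders sum to 3 (valence 3) → 0 H
  atom 4: C, bond orders sum to 3 (valence 4) → 1 H
  atom 5: C, bond orders sum to 3 (valence 4) → 1 H
  atom 6: C, bond orders sum to 3 (valence 4) → 1 H
  atom 7: C, bond orders sum to 3 (valence 4) → 1 H
Totals → C:5, H:5, N:1, S:1.

C5H5NS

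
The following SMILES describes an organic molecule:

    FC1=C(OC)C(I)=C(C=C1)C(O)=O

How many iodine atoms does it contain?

1

Scan the SMILES for I atoms (remember two-letter symbols like Cl and Br are single atoms).
Iodine count: 1.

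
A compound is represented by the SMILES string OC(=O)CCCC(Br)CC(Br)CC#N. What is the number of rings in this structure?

0

In SMILES, each pair of matching ring-closure digits denotes one ring-closing bond; the number of such bonds equals the number of independent rings.
Ring-closure bonds here: 0.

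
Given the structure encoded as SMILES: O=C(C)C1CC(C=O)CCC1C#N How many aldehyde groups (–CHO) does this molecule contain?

1

The aldehyde motif appears at heavy-atom position 7 in the SMILES.
Other groups present: 1 ketone, 1 nitrile.
Aldehyde count: 1.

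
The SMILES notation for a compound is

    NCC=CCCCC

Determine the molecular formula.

C7H15N

Walk through each heavy atom and fill implicit hydrogens from standard valence (C 4, N 3, O 2, S 2, halogen 1):
  atom 1: N, bond orders sum to 1 (valence 3) → 2 H
  atom 2: C, bond orders sum to 2 (valence 4) → 2 H
  atom 3: C, bond orders sum to 3 (valence 4) → 1 H
  atom 4: C, bond orders sum to 3 (valence 4) → 1 H
  atom 5: C, bond orders sum to 2 (valence 4) → 2 H
  atom 6: C, bond orders sum to 2 (valence 4) → 2 H
  atom 7: C, bond orders sum to 2 (valence 4) → 2 H
  atom 8: C, bond orders sum to 1 (valence 4) → 3 H
Totals → C:7, H:15, N:1.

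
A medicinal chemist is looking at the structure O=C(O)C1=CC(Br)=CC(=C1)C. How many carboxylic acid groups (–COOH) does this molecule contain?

1

The carboxylic acid motif appears at heavy-atom position 2 in the SMILES.
Carboxylic acid count: 1.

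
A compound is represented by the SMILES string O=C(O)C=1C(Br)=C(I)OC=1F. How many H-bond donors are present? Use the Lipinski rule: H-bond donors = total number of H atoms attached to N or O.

1

Donors: find every N or O and count the H atoms it carries.
  atom 1 (O): bond orders sum to 2 → 0 H
  atom 3 (O): bond orders sum to 1 → 1 H
  atom 9 (O): bond orders sum to 2 → 0 H
Lipinski HBD = 1.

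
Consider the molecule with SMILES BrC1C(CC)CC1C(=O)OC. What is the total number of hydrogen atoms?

Walk through each heavy atom and fill implicit hydrogens from standard valence (C 4, N 3, O 2, S 2, halogen 1):
  atom 1: Br (halogen, monovalent) → 0 H
  atom 2: C, bond orders sum to 3 (valence 4) → 1 H
  atom 3: C, bond orders sum to 3 (valence 4) → 1 H
  atom 4: C, bond orders sum to 2 (valence 4) → 2 H
  atom 5: C, bond orders sum to 1 (valence 4) → 3 H
  atom 6: C, bond orders sum to 2 (valence 4) → 2 H
  atom 7: C, bond orders sum to 3 (valence 4) → 1 H
  atom 8: C, bond orders sum to 4 (valence 4) → 0 H
  atom 9: O, bond orders sum to 2 (valence 2) → 0 H
  atom 10: O, bond orders sum to 2 (valence 2) → 0 H
  atom 11: C, bond orders sum to 1 (valence 4) → 3 H
Total hydrogens: 13.

13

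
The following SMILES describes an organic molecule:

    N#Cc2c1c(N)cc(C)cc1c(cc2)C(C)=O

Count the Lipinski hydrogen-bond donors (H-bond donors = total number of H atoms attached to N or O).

2

Donors: find every N or O and count the H atoms it carries.
  atom 1 (N): bond orders sum to 3 → 0 H
  atom 6 (N): bond orders sum to 1 → 2 H
  atom 17 (O): bond orders sum to 2 → 0 H
Lipinski HBD = 2.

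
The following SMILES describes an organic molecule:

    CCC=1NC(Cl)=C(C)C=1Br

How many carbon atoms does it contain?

7

Count every carbon token in the SMILES (each C, including those in ring-closure positions and inside branches).
Carbon count: 7.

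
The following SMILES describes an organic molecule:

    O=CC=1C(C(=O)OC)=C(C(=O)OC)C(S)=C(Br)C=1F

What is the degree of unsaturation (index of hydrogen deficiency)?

Degree of unsaturation = (number of rings) + (number of π bonds).
Ring closures in the SMILES: 1.
π bonds: 6 double bonds (each 1 DoU) → 6 DoU from unsaturation.
Total DoU = 1 + 6 = 7.

7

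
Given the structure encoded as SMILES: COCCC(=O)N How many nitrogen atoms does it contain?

Scan the SMILES for N atoms (remember two-letter symbols like Cl and Br are single atoms).
Nitrogen count: 1.

1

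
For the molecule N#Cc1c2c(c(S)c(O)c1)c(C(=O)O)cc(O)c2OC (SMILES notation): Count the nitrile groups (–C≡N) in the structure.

The nitrile motif appears at heavy-atom position 2 in the SMILES.
Other groups present: 1 carboxylic acid, 1 ether, 2 hydroxyl, 1 thiol.
Nitrile count: 1.

1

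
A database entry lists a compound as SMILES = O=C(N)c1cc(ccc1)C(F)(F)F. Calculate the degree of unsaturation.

5

Molecular formula: C8H6F3NO.
DoU = (2C + 2 + N − H − X) / 2, where X is the halogen count and O/S are ignored.
    = (2·8 + 2 + 1 − 6 − 3) / 2 = 10 / 2 = 5.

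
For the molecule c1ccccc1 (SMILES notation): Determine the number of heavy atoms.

6

Every atom symbol written in the SMILES (organic subset) is one heavy atom; implicit H are not written.
Heavy atoms by element → C:6.
Total: 6.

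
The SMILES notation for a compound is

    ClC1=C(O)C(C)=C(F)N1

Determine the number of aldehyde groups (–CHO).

0

Scan the SMILES for the aldehyde motif — none present.
Groups that are present: 1 hydroxyl.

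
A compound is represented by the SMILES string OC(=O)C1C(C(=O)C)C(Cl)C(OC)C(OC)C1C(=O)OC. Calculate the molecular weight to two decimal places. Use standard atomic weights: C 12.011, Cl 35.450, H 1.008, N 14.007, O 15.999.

322.74 g/mol

First, the molecular formula is C13H19ClO7 (counting implicit H from valence).
  C: 13 × 12.011 = 156.143
  Cl: 1 × 35.450 = 35.450
  H: 19 × 1.008 = 19.152
  O: 7 × 15.999 = 111.993
Sum: 13×12.011 + 1×35.450 + 19×1.008 + 7×15.999 = 322.738 → 322.74 g/mol.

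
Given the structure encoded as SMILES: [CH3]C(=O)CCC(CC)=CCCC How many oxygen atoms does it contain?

1

Scan the SMILES for O atoms (remember two-letter symbols like Cl and Br are single atoms).
Oxygen count: 1.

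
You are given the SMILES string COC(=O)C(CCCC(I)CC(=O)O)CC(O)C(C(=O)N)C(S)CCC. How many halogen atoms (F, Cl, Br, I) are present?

Halogen atoms appear at heavy-atom position 10 (1×I).
Other groups present: 1 amide, 1 carboxylic acid, 1 ester, 1 hydroxyl, 1 thiol.
Halogen count: 1.

1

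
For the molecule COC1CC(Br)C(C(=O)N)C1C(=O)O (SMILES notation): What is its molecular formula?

C8H12BrNO4

Walk through each heavy atom and fill implicit hydrogens from standard valence (C 4, N 3, O 2, S 2, halogen 1):
  atom 1: C, bond orders sum to 1 (valence 4) → 3 H
  atom 2: O, bond orders sum to 2 (valence 2) → 0 H
  atom 3: C, bond orders sum to 3 (valence 4) → 1 H
  atom 4: C, bond orders sum to 2 (valence 4) → 2 H
  atom 5: C, bond orders sum to 3 (valence 4) → 1 H
  atom 6: Br (halogen, monovalent) → 0 H
  atom 7: C, bond orders sum to 3 (valence 4) → 1 H
  atom 8: C, bond orders sum to 4 (valence 4) → 0 H
  atom 9: O, bond orders sum to 2 (valence 2) → 0 H
  atom 10: N, bond orders sum to 1 (valence 3) → 2 H
  atom 11: C, bond orders sum to 3 (valence 4) → 1 H
  atom 12: C, bond orders sum to 4 (valence 4) → 0 H
  atom 13: O, bond orders sum to 2 (valence 2) → 0 H
  atom 14: O, bond orders sum to 1 (valence 2) → 1 H
Totals → C:8, H:12, Br:1, N:1, O:4.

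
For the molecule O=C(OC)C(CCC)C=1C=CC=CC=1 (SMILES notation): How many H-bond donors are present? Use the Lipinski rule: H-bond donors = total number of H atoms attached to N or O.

Donors: find every N or O and count the H atoms it carries.
  atom 1 (O): bond orders sum to 2 → 0 H
  atom 3 (O): bond orders sum to 2 → 0 H
Lipinski HBD = 0.

0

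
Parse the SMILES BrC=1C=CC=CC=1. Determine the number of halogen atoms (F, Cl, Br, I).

1

Halogen atoms appear at heavy-atom position 1 (1×Br).
Halogen count: 1.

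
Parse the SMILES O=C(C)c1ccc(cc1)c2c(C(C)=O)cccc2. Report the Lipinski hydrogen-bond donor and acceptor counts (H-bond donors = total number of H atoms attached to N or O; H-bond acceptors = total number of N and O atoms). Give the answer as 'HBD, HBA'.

0, 2

Donors: find every N or O and count the H atoms it carries.
  atom 1 (O): bond orders sum to 2 → 0 H
  atom 14 (O): bond orders sum to 2 → 0 H
Lipinski HBD = 0.
Acceptors: N atoms = 0, O atoms = 2 → HBA = 2.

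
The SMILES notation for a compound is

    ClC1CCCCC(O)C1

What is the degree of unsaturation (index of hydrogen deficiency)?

Degree of unsaturation = (number of rings) + (number of π bonds).
Ring closures in the SMILES: 1.
π bonds: none → 0 DoU from unsaturation.
Total DoU = 1 + 0 = 1.

1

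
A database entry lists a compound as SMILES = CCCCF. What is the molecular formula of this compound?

C4H9F

Walk through each heavy atom and fill implicit hydrogens from standard valence (C 4, N 3, O 2, S 2, halogen 1):
  atom 1: C, bond orders sum to 1 (valence 4) → 3 H
  atom 2: C, bond orders sum to 2 (valence 4) → 2 H
  atom 3: C, bond orders sum to 2 (valence 4) → 2 H
  atom 4: C, bond orders sum to 2 (valence 4) → 2 H
  atom 5: F (halogen, monovalent) → 0 H
Totals → C:4, H:9, F:1.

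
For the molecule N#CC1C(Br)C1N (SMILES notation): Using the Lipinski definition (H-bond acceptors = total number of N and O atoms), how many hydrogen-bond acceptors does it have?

N atoms: 2; O atoms: 0.
Lipinski HBA = 2 + 0 = 2.

2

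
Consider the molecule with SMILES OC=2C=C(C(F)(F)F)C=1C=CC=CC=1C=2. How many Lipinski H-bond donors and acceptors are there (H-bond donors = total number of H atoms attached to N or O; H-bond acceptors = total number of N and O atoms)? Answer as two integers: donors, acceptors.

1, 1

Donors: find every N or O and count the H atoms it carries.
  atom 1 (O): bond orders sum to 1 → 1 H
Lipinski HBD = 1.
Acceptors: N atoms = 0, O atoms = 1 → HBA = 1.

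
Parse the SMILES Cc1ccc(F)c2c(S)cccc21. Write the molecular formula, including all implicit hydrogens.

C11H9FS

Walk through each heavy atom and fill implicit hydrogens from standard valence (C 4, N 3, O 2, S 2, halogen 1); for lowercase aromatic atoms, an aromatic c carries 1 H when it has two neighbours and 0 H with three, and aromatic n carries 0 H:
  atom 1: C, bond orders sum to 1 (valence 4) → 3 H
  atom 2: aromatic c, 3 neighbours → 0 H
  atom 3: aromatic c, 2 neighbours → 1 H
  atom 4: aromatic c, 2 neighbours → 1 H
  atom 5: aromatic c, 3 neighbours → 0 H
  atom 6: F (halogen, monovalent) → 0 H
  atom 7: aromatic c, 3 neighbours → 0 H
  atom 8: aromatic c, 3 neighbours → 0 H
  atom 9: S, bond orders sum to 1 (valence 2) → 1 H
  atom 10: aromatic c, 2 neighbours → 1 H
  atom 11: aromatic c, 2 neighbours → 1 H
  atom 12: aromatic c, 2 neighbours → 1 H
  atom 13: aromatic c, 3 neighbours → 0 H
Totals → C:11, H:9, F:1, S:1.
In Hill order: C11H9FS.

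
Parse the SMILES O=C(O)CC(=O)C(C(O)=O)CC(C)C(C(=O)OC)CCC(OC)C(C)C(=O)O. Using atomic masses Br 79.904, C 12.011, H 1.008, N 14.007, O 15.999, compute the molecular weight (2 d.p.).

404.41 g/mol

First, the molecular formula is C18H28O10 (counting implicit H from valence).
  C: 18 × 12.011 = 216.198
  H: 28 × 1.008 = 28.224
  O: 10 × 15.999 = 159.990
Sum: 18×12.011 + 28×1.008 + 10×15.999 = 404.412 → 404.41 g/mol.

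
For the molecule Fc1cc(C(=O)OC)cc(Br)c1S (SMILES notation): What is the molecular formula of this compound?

C8H6BrFO2S

Walk through each heavy atom and fill implicit hydrogens from standard valence (C 4, N 3, O 2, S 2, halogen 1); for lowercase aromatic atoms, an aromatic c carries 1 H when it has two neighbours and 0 H with three, and aromatic n carries 0 H:
  atom 1: F (halogen, monovalent) → 0 H
  atom 2: aromatic c, 3 neighbours → 0 H
  atom 3: aromatic c, 2 neighbours → 1 H
  atom 4: aromatic c, 3 neighbours → 0 H
  atom 5: C, bond orders sum to 4 (valence 4) → 0 H
  atom 6: O, bond orders sum to 2 (valence 2) → 0 H
  atom 7: O, bond orders sum to 2 (valence 2) → 0 H
  atom 8: C, bond orders sum to 1 (valence 4) → 3 H
  atom 9: aromatic c, 2 neighbours → 1 H
  atom 10: aromatic c, 3 neighbours → 0 H
  atom 11: Br (halogen, monovalent) → 0 H
  atom 12: aromatic c, 3 neighbours → 0 H
  atom 13: S, bond orders sum to 1 (valence 2) → 1 H
Totals → C:8, H:6, Br:1, F:1, O:2, S:1.
In Hill order: C8H6BrFO2S.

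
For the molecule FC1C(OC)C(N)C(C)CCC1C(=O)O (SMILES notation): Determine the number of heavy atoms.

15

Every atom symbol written in the SMILES (organic subset) is one heavy atom; implicit H are not written.
Heavy atoms by element → C:10, F:1, N:1, O:3.
Total: 15.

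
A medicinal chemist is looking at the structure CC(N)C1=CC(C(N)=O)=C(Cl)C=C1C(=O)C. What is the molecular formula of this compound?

Walk through each heavy atom and fill implicit hydrogens from standard valence (C 4, N 3, O 2, S 2, halogen 1):
  atom 1: C, bond orders sum to 1 (valence 4) → 3 H
  atom 2: C, bond orders sum to 3 (valence 4) → 1 H
  atom 3: N, bond orders sum to 1 (valence 3) → 2 H
  atom 4: C, bond orders sum to 4 (valence 4) → 0 H
  atom 5: C, bond orders sum to 3 (valence 4) → 1 H
  atom 6: C, bond orders sum to 4 (valence 4) → 0 H
  atom 7: C, bond orders sum to 4 (valence 4) → 0 H
  atom 8: N, bond orders sum to 1 (valence 3) → 2 H
  atom 9: O, bond orders sum to 2 (valence 2) → 0 H
  atom 10: C, bond orders sum to 4 (valence 4) → 0 H
  atom 11: Cl (halogen, monovalent) → 0 H
  atom 12: C, bond orders sum to 3 (valence 4) → 1 H
  atom 13: C, bond orders sum to 4 (valence 4) → 0 H
  atom 14: C, bond orders sum to 4 (valence 4) → 0 H
  atom 15: O, bond orders sum to 2 (valence 2) → 0 H
  atom 16: C, bond orders sum to 1 (valence 4) → 3 H
Totals → C:11, H:13, Cl:1, N:2, O:2.

C11H13ClN2O2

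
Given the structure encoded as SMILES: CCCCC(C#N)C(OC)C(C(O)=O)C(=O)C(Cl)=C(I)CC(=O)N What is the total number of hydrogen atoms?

20

Walk through each heavy atom and fill implicit hydrogens from standard valence (C 4, N 3, O 2, S 2, halogen 1):
  atom 1: C, bond orders sum to 1 (valence 4) → 3 H
  atom 2: C, bond orders sum to 2 (valence 4) → 2 H
  atom 3: C, bond orders sum to 2 (valence 4) → 2 H
  atom 4: C, bond orders sum to 2 (valence 4) → 2 H
  atom 5: C, bond orders sum to 3 (valence 4) → 1 H
  atom 6: C, bond orders sum to 4 (valence 4) → 0 H
  atom 7: N, bond orders sum to 3 (valence 3) → 0 H
  atom 8: C, bond orders sum to 3 (valence 4) → 1 H
  atom 9: O, bond orders sum to 2 (valence 2) → 0 H
  atom 10: C, bond orders sum to 1 (valence 4) → 3 H
  atom 11: C, bond orders sum to 3 (valence 4) → 1 H
  atom 12: C, bond orders sum to 4 (valence 4) → 0 H
  atom 13: O, bond orders sum to 1 (valence 2) → 1 H
  atom 14: O, bond orders sum to 2 (valence 2) → 0 H
  atom 15: C, bond orders sum to 4 (valence 4) → 0 H
  atom 16: O, bond orders sum to 2 (valence 2) → 0 H
  atom 17: C, bond orders sum to 4 (valence 4) → 0 H
  atom 18: Cl (halogen, monovalent) → 0 H
  atom 19: C, bond orders sum to 4 (valence 4) → 0 H
  atom 20: I (halogen, monovalent) → 0 H
  atom 21: C, bond orders sum to 2 (valence 4) → 2 H
  atom 22: C, bond orders sum to 4 (valence 4) → 0 H
  atom 23: O, bond orders sum to 2 (valence 2) → 0 H
  atom 24: N, bond orders sum to 1 (valence 3) → 2 H
Total hydrogens: 20.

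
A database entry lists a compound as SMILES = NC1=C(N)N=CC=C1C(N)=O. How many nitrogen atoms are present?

Scan the SMILES for N atoms (remember two-letter symbols like Cl and Br are single atoms).
Nitrogen count: 4.

4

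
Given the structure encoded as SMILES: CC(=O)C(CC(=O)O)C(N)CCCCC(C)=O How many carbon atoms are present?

12

Count every carbon token in the SMILES (each C, including those in ring-closure positions and inside branches).
Carbon count: 12.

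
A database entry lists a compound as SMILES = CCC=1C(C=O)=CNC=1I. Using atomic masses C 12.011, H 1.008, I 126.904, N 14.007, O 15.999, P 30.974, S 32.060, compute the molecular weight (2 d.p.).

249.05 g/mol

First, the molecular formula is C7H8INO (counting implicit H from valence).
  C: 7 × 12.011 = 84.077
  H: 8 × 1.008 = 8.064
  I: 1 × 126.904 = 126.904
  N: 1 × 14.007 = 14.007
  O: 1 × 15.999 = 15.999
Sum: 7×12.011 + 8×1.008 + 1×126.904 + 1×14.007 + 1×15.999 = 249.051 → 249.05 g/mol.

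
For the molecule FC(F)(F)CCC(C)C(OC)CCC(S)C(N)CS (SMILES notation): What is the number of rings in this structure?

In SMILES, each pair of matching ring-closure digits denotes one ring-closing bond; the number of such bonds equals the number of independent rings.
Ring-closure bonds here: 0.

0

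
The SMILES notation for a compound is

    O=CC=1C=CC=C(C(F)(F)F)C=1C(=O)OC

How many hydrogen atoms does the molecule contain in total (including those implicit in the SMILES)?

7

Walk through each heavy atom and fill implicit hydrogens from standard valence (C 4, N 3, O 2, S 2, halogen 1):
  atom 1: O, bond orders sum to 2 (valence 2) → 0 H
  atom 2: C, bond orders sum to 3 (valence 4) → 1 H
  atom 3: C, bond orders sum to 4 (valence 4) → 0 H
  atom 4: C, bond orders sum to 3 (valence 4) → 1 H
  atom 5: C, bond orders sum to 3 (valence 4) → 1 H
  atom 6: C, bond orders sum to 3 (valence 4) → 1 H
  atom 7: C, bond orders sum to 4 (valence 4) → 0 H
  atom 8: C, bond orders sum to 4 (valence 4) → 0 H
  atom 9: F (halogen, monovalent) → 0 H
  atom 10: F (halogen, monovalent) → 0 H
  atom 11: F (halogen, monovalent) → 0 H
  atom 12: C, bond orders sum to 4 (valence 4) → 0 H
  atom 13: C, bond orders sum to 4 (valence 4) → 0 H
  atom 14: O, bond orders sum to 2 (valence 2) → 0 H
  atom 15: O, bond orders sum to 2 (valence 2) → 0 H
  atom 16: C, bond orders sum to 1 (valence 4) → 3 H
Total hydrogens: 7.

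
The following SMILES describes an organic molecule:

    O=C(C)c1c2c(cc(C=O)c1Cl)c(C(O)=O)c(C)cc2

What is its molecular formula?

C15H11ClO4

Walk through each heavy atom and fill implicit hydrogens from standard valence (C 4, N 3, O 2, S 2, halogen 1); for lowercase aromatic atoms, an aromatic c carries 1 H when it has two neighbours and 0 H with three, and aromatic n carries 0 H:
  atom 1: O, bond orders sum to 2 (valence 2) → 0 H
  atom 2: C, bond orders sum to 4 (valence 4) → 0 H
  atom 3: C, bond orders sum to 1 (valence 4) → 3 H
  atom 4: aromatic c, 3 neighbours → 0 H
  atom 5: aromatic c, 3 neighbours → 0 H
  atom 6: aromatic c, 3 neighbours → 0 H
  atom 7: aromatic c, 2 neighbours → 1 H
  atom 8: aromatic c, 3 neighbours → 0 H
  atom 9: C, bond orders sum to 3 (valence 4) → 1 H
  atom 10: O, bond orders sum to 2 (valence 2) → 0 H
  atom 11: aromatic c, 3 neighbours → 0 H
  atom 12: Cl (halogen, monovalent) → 0 H
  atom 13: aromatic c, 3 neighbours → 0 H
  atom 14: C, bond orders sum to 4 (valence 4) → 0 H
  atom 15: O, bond orders sum to 1 (valence 2) → 1 H
  atom 16: O, bond orders sum to 2 (valence 2) → 0 H
  atom 17: aromatic c, 3 neighbours → 0 H
  atom 18: C, bond orders sum to 1 (valence 4) → 3 H
  atom 19: aromatic c, 2 neighbours → 1 H
  atom 20: aromatic c, 2 neighbours → 1 H
Totals → C:15, H:11, Cl:1, O:4.
In Hill order: C15H11ClO4.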